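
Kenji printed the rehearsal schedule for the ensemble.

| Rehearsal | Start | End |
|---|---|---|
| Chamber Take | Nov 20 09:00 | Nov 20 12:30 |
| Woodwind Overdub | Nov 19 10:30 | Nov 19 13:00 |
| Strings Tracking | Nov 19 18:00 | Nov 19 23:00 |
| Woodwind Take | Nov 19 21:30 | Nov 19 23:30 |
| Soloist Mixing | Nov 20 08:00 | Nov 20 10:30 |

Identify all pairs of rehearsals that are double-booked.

Two intervals overlap when each starts before the other ends.
Sorted by start: Woodwind Overdub, Strings Tracking, Woodwind Take, Soloist Mixing, Chamber Take.
Strings Tracking starts after Woodwind Overdub ends, so nothing later overlaps Woodwind Overdub either.
Woodwind Take starts before Strings Tracking ends → Strings Tracking and Woodwind Take overlap.
Soloist Mixing starts after Strings Tracking ends, so nothing later overlaps Strings Tracking either.
Soloist Mixing starts after Woodwind Take ends, so nothing later overlaps Woodwind Take either.
Chamber Take starts before Soloist Mixing ends → Soloist Mixing and Chamber Take overlap.

Chamber Take & Soloist Mixing, Strings Tracking & Woodwind Take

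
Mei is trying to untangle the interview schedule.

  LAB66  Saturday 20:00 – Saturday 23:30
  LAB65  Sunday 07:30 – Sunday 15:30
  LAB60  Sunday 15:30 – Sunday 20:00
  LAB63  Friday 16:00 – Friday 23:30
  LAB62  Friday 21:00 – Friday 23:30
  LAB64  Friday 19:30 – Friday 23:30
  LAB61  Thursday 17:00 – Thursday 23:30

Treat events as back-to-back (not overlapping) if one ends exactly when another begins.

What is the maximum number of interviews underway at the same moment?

Sort all start/end points and keep a running count:
Thursday 17:00 start LAB61 → 1
Thursday 23:30 end LAB61 → 0
Friday 16:00 start LAB63 → 1
Friday 19:30 start LAB64 → 2
Friday 21:00 start LAB62 → 3
Friday 23:30 end LAB62 → 2
Friday 23:30 end LAB63 → 1
Friday 23:30 end LAB64 → 0
Saturday 20:00 start LAB66 → 1
Saturday 23:30 end LAB66 → 0
Sunday 07:30 start LAB65 → 1
Sunday 15:30 end LAB65 → 0
Sunday 15:30 start LAB60 → 1
Sunday 20:00 end LAB60 → 0
Peak is 3, at Friday 21:00 (LAB62, LAB63, LAB64).

3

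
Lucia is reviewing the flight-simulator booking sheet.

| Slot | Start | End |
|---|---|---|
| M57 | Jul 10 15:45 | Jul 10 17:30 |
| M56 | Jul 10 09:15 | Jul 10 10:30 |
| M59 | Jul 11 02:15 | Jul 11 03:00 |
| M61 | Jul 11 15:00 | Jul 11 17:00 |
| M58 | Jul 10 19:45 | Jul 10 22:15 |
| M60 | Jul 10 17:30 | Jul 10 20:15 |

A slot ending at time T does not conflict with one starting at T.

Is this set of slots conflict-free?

Two intervals overlap when each starts before the other ends.
Sorted by start: M56, M57, M60, M58, M59, M61.
M57 starts after M56 ends, so nothing later overlaps M56 either.
M60 starts exactly when M57 ends (back-to-back, no overlap), so nothing later overlaps M57 either.
M58 starts before M60 ends → M60 and M58 overlap.
That's a conflict, so the schedule is not conflict-free.

No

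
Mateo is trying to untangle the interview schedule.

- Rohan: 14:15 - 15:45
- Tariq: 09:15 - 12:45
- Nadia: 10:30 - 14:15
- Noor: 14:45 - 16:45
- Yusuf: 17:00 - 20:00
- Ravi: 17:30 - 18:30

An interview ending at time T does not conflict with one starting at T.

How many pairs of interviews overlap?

3

Sorted by start: Tariq, Nadia, Rohan, Noor, Yusuf, Ravi.
Nadia starts before Tariq ends → Tariq and Nadia overlap.
Rohan starts after Tariq ends; Tariq is clear from here.
Rohan starts exactly when Nadia ends (back-to-back, no overlap); Nadia is clear from here.
Noor starts before Rohan ends → Rohan and Noor overlap.
Yusuf starts after Rohan ends; Rohan is clear from here.
Yusuf starts after Noor ends; Noor is clear from here.
Ravi starts before Yusuf ends → Yusuf and Ravi overlap.
Overlapping pairs: Nadia & Tariq, Noor & Rohan, Ravi & Yusuf — 3 in total.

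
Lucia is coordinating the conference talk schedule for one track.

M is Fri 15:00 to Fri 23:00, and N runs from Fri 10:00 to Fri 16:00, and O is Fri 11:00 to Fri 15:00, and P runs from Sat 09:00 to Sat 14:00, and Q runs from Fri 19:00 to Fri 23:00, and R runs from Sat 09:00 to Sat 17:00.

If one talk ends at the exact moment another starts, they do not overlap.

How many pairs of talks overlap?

Sorted by start: N, O, M, Q, P, R.
O starts before N ends → N and O overlap.
M starts before N ends → N and M overlap.
Q starts after N ends — done with N.
M starts exactly when O ends (back-to-back, no overlap) — done with O.
Q starts before M ends → M and Q overlap.
P starts after M ends — done with M.
P starts after Q ends — done with Q.
R starts before P ends → P and R overlap.
Overlapping pairs: M & N, M & Q, N & O, P & R — 4 in total.

4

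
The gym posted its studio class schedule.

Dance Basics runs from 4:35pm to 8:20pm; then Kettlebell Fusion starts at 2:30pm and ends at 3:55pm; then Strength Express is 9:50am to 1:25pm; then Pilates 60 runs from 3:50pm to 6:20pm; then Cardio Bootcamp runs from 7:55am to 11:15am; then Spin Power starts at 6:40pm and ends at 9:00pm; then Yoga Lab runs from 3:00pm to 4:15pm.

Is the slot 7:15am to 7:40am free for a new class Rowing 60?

Yes — the slot is free

Cardio Bootcamp: starts 7:55am at or after Rowing 60 ends 7:40am → clear.
Strength Express: starts 9:50am at or after Rowing 60 ends 7:40am → clear.
Kettlebell Fusion: starts 2:30pm at or after Rowing 60 ends 7:40am → clear.
Yoga Lab: starts 3:00pm at or after Rowing 60 ends 7:40am → clear.
Pilates 60: starts 3:50pm at or after Rowing 60 ends 7:40am → clear.
Dance Basics: starts 4:35pm at or after Rowing 60 ends 7:40am → clear.
Spin Power: starts 6:40pm at or after Rowing 60 ends 7:40am → clear.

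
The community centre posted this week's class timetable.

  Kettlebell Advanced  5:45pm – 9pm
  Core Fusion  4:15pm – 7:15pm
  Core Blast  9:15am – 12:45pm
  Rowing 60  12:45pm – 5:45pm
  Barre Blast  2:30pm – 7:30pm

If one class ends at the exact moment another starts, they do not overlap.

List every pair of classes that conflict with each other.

Barre Blast & Core Fusion, Barre Blast & Kettlebell Advanced, Barre Blast & Rowing 60, Core Fusion & Kettlebell Advanced, Core Fusion & Rowing 60

Two intervals overlap when each starts before the other ends.
Sorted by start: Core Blast, Rowing 60, Barre Blast, Core Fusion, Kettlebell Advanced.
Rowing 60 starts exactly when Core Blast ends (back-to-back, no overlap), so nothing later overlaps Core Blast either.
Barre Blast starts before Rowing 60 ends → Rowing 60 and Barre Blast overlap.
Core Fusion starts before Rowing 60 ends → Rowing 60 and Core Fusion overlap.
Kettlebell Advanced starts exactly when Rowing 60 ends (back-to-back, no overlap).
Core Fusion starts before Barre Blast ends → Barre Blast and Core Fusion overlap.
Kettlebell Advanced starts before Barre Blast ends → Barre Blast and Kettlebell Advanced overlap.
Kettlebell Advanced starts before Core Fusion ends → Core Fusion and Kettlebell Advanced overlap.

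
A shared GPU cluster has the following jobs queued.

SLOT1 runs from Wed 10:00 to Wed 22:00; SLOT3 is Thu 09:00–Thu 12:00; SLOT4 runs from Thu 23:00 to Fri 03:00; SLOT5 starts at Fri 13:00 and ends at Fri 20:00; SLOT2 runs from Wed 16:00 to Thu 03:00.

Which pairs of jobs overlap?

SLOT1 & SLOT2

Two intervals overlap when each starts before the other ends.
Sorted by start: SLOT1, SLOT2, SLOT3, SLOT4, SLOT5.
SLOT2 starts before SLOT1 ends → SLOT1 and SLOT2 overlap.
SLOT3 starts after SLOT1 ends; SLOT1 is clear from here.
SLOT3 starts after SLOT2 ends; SLOT2 is clear from here.
SLOT4 starts after SLOT3 ends; SLOT3 is clear from here.
SLOT5 starts after SLOT4 ends.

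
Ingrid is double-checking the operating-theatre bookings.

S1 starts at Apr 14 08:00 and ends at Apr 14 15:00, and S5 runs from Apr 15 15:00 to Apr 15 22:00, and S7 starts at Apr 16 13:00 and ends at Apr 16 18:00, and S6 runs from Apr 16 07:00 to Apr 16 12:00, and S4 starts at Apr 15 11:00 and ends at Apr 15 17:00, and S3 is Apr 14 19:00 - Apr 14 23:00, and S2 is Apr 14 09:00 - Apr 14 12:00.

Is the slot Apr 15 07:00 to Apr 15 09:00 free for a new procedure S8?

Yes — the slot is free

S1: ends Apr 14 15:00 at or before S8 starts Apr 15 07:00 → clear.
S2: ends Apr 14 12:00 at or before S8 starts Apr 15 07:00 → clear.
S3: ends Apr 14 23:00 at or before S8 starts Apr 15 07:00 → clear.
S4: starts Apr 15 11:00 at or after S8 ends Apr 15 09:00 → clear.
S5: starts Apr 15 15:00 at or after S8 ends Apr 15 09:00 → clear.
S6: starts Apr 16 07:00 at or after S8 ends Apr 15 09:00 → clear.
S7: starts Apr 16 13:00 at or after S8 ends Apr 15 09:00 → clear.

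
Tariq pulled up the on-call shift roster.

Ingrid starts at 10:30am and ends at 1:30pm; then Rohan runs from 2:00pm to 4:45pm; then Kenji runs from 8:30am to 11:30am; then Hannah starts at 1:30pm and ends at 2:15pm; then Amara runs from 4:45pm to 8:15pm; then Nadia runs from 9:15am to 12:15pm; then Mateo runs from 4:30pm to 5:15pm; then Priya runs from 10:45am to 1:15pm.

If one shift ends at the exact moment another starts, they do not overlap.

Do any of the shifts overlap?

Check each pair: they overlap iff neither finishes before the other starts.
Sorted by start: Kenji, Nadia, Ingrid, Priya, Hannah, Rohan, Mateo, Amara.
Nadia starts before Kenji ends → Kenji and Nadia overlap.
That's a conflict, so the schedule is not conflict-free.

Yes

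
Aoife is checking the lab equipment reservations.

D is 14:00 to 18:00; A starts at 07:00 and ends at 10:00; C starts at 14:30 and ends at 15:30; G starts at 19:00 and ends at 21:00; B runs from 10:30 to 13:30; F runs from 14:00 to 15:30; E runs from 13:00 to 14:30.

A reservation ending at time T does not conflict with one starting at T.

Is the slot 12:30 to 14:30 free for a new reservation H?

No — it overlaps B, D, E, F

A: ends 10:00 at or before H starts 12:30 → clear.
B: starts 10:30 before H ends 14:30, and ends 13:30 after H starts 12:30 → overlap.
E: starts 13:00 before H ends 14:30, and ends 14:30 after H starts 12:30 → overlap.
D: starts 14:00 before H ends 14:30, and ends 18:00 after H starts 12:30 → overlap.
F: starts 14:00 before H ends 14:30, and ends 15:30 after H starts 12:30 → overlap.
C: starts 14:30 at or after H ends 14:30 → clear.
G: starts 19:00 at or after H ends 14:30 → clear.
H overlaps B, D, E, F.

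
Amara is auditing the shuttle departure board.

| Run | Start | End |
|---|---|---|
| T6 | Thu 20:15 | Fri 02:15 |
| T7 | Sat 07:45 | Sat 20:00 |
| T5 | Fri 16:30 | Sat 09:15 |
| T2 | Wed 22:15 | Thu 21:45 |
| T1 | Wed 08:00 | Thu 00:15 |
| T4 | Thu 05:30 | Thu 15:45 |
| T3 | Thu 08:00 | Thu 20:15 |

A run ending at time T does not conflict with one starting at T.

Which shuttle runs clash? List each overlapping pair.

Sorted by start: T1, T2, T4, T3, T6, T5, T7.
T2 starts before T1 ends → T1 and T2 overlap.
T4 starts after T1 ends, so nothing later overlaps T1 either.
T4 starts before T2 ends → T2 and T4 overlap.
T3 starts before T2 ends → T2 and T3 overlap.
T6 starts before T2 ends → T2 and T6 overlap.
T5 starts after T2 ends, so nothing later overlaps T2 either.
T3 starts before T4 ends → T4 and T3 overlap.
T6 starts after T4 ends, so nothing later overlaps T4 either.
T6 starts exactly when T3 ends (back-to-back, no overlap), so nothing later overlaps T3 either.
T5 starts after T6 ends, so nothing later overlaps T6 either.
T7 starts before T5 ends → T5 and T7 overlap.

T1 & T2, T2 & T3, T2 & T4, T2 & T6, T3 & T4, T5 & T7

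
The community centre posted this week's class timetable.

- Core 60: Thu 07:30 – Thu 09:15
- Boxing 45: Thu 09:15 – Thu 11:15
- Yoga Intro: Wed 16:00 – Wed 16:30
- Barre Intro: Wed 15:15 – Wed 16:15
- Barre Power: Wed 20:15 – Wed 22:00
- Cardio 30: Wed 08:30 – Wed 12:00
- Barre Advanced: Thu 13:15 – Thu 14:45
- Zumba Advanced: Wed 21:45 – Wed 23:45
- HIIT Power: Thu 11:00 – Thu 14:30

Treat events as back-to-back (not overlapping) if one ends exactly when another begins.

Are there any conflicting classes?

Sorted by start: Cardio 30, Barre Intro, Yoga Intro, Barre Power, Zumba Advanced, Core 60, Boxing 45, HIIT Power, Barre Advanced.
Barre Intro starts after Cardio 30 ends; Cardio 30 is clear from here.
Yoga Intro starts before Barre Intro ends → Barre Intro and Yoga Intro overlap.
That's a conflict, so the schedule is not conflict-free.

Yes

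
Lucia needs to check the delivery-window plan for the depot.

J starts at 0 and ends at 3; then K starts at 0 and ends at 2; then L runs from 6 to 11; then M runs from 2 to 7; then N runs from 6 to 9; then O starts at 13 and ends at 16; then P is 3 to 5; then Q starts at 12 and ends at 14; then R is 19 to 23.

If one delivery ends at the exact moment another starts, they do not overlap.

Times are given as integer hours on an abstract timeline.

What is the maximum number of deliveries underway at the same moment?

3

Sort all start/end points and keep a running count:
0 start J → 1
0 start K → 2
2 end K → 1
2 start M → 2
3 end J → 1
3 start P → 2
5 end P → 1
6 start L → 2
6 start N → 3
7 end M → 2
9 end N → 1
11 end L → 0
12 start Q → 1
13 start O → 2
14 end Q → 1
16 end O → 0
19 start R → 1
23 end R → 0
Peak is 3, at 6 (L, M, N).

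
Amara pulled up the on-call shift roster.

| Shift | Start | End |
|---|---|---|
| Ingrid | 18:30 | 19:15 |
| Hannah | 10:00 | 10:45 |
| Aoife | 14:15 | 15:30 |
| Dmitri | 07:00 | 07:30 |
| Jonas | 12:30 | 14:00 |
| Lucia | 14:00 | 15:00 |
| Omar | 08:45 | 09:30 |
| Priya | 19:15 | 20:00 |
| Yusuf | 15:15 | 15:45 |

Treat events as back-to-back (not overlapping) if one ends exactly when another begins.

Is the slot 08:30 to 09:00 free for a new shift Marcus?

No — it overlaps Omar

Dmitri: ends 07:30 at or before Marcus starts 08:30 → clear.
Omar: starts 08:45 before Marcus ends 09:00, and ends 09:30 after Marcus starts 08:30 → overlap.
Hannah: starts 10:00 at or after Marcus ends 09:00 → clear.
Jonas: starts 12:30 at or after Marcus ends 09:00 → clear.
Lucia: starts 14:00 at or after Marcus ends 09:00 → clear.
Aoife: starts 14:15 at or after Marcus ends 09:00 → clear.
Yusuf: starts 15:15 at or after Marcus ends 09:00 → clear.
Ingrid: starts 18:30 at or after Marcus ends 09:00 → clear.
Priya: starts 19:15 at or after Marcus ends 09:00 → clear.
Marcus overlaps Omar.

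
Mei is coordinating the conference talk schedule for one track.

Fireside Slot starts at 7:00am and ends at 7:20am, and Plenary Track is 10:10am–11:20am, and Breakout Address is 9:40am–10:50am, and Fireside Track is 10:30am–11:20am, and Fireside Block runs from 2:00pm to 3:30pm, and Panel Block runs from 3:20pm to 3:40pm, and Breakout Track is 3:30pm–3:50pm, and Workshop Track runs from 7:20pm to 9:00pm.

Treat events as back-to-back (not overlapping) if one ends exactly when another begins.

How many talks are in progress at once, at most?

3

Sort all start/end points and keep a running count:
7:00am start Fireside Slot → 1
7:20am end Fireside Slot → 0
9:40am start Breakout Address → 1
10:10am start Plenary Track → 2
10:30am start Fireside Track → 3
10:50am end Breakout Address → 2
11:20am end Fireside Track → 1
11:20am end Plenary Track → 0
2:00pm start Fireside Block → 1
3:20pm start Panel Block → 2
3:30pm end Fireside Block → 1
3:30pm start Breakout Track → 2
3:40pm end Panel Block → 1
3:50pm end Breakout Track → 0
7:20pm start Workshop Track → 1
9:00pm end Workshop Track → 0
Peak is 3, at 10:30am (Breakout Address, Fireside Track, Plenary Track).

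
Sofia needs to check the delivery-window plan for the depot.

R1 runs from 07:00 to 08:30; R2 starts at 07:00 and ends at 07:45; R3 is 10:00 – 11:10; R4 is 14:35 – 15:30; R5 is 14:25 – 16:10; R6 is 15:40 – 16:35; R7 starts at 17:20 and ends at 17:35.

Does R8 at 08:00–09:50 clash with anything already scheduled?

R1: starts 07:00 before R8 ends 09:50, and ends 08:30 after R8 starts 08:00 → overlap.
R2: ends 07:45 at or before R8 starts 08:00 → clear.
R3: starts 10:00 at or after R8 ends 09:50 → clear.
R5: starts 14:25 at or after R8 ends 09:50 → clear.
R4: starts 14:35 at or after R8 ends 09:50 → clear.
R6: starts 15:40 at or after R8 ends 09:50 → clear.
R7: starts 17:20 at or after R8 ends 09:50 → clear.
R8 overlaps R1.

Yes — it overlaps R1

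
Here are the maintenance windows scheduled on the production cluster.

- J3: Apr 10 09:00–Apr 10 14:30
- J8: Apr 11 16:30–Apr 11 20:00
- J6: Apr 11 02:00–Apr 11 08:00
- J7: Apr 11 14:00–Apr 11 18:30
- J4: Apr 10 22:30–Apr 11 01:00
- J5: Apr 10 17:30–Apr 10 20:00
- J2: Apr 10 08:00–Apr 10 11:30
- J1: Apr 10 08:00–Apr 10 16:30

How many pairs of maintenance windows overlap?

Two intervals overlap when each starts before the other ends.
Sorted by start: J1, J2, J3, J5, J4, J6, J7, J8.
J2 starts before J1 ends → J1 and J2 overlap.
J3 starts before J1 ends → J1 and J3 overlap.
J5 starts after J1 ends — done with J1.
J3 starts before J2 ends → J2 and J3 overlap.
J5 starts after J2 ends — done with J2.
J5 starts after J3 ends — done with J3.
J4 starts after J5 ends — done with J5.
J6 starts after J4 ends — done with J4.
J7 starts after J6 ends — done with J6.
J8 starts before J7 ends → J7 and J8 overlap.
Overlapping pairs: J1 & J2, J1 & J3, J2 & J3, J7 & J8 — 4 in total.

4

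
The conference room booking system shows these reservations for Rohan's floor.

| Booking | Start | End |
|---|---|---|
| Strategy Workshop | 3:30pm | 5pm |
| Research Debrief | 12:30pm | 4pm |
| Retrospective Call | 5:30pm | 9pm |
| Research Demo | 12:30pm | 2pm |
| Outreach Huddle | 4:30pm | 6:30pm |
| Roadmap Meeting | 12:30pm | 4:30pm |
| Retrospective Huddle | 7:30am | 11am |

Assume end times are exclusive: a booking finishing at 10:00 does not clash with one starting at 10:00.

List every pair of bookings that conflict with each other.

Check each pair: they overlap iff neither finishes before the other starts.
Sorted by start: Retrospective Huddle, Roadmap Meeting, Research Demo, Research Debrief, Strategy Workshop, Outreach Huddle, Retrospective Call.
Roadmap Meeting starts after Retrospective Huddle ends; Retrospective Huddle is clear from here.
Research Demo starts before Roadmap Meeting ends → Roadmap Meeting and Research Demo overlap.
Research Debrief starts before Roadmap Meeting ends → Roadmap Meeting and Research Debrief overlap.
Strategy Workshop starts before Roadmap Meeting ends → Roadmap Meeting and Strategy Workshop overlap.
Outreach Huddle starts exactly when Roadmap Meeting ends (back-to-back, no overlap); Roadmap Meeting is clear from here.
Research Debrief starts before Research Demo ends → Research Demo and Research Debrief overlap.
Strategy Workshop starts after Research Demo ends; Research Demo is clear from here.
Strategy Workshop starts before Research Debrief ends → Research Debrief and Strategy Workshop overlap.
Outreach Huddle starts after Research Debrief ends; Research Debrief is clear from here.
Outreach Huddle starts before Strategy Workshop ends → Strategy Workshop and Outreach Huddle overlap.
Retrospective Call starts after Strategy Workshop ends.
Retrospective Call starts before Outreach Huddle ends → Outreach Huddle and Retrospective Call overlap.

Outreach Huddle & Retrospective Call, Outreach Huddle & Strategy Workshop, Research Debrief & Research Demo, Research Debrief & Roadmap Meeting, Research Debrief & Strategy Workshop, Research Demo & Roadmap Meeting, Roadmap Meeting & Strategy Workshop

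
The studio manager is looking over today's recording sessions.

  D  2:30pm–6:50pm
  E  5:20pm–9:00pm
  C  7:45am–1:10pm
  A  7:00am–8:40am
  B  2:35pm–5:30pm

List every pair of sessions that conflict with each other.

A & C, B & D, B & E, D & E

Sorted by start: A, C, D, B, E.
C starts before A ends → A and C overlap.
D starts after A ends — done with A.
D starts after C ends — done with C.
B starts before D ends → D and B overlap.
E starts before D ends → D and E overlap.
E starts before B ends → B and E overlap.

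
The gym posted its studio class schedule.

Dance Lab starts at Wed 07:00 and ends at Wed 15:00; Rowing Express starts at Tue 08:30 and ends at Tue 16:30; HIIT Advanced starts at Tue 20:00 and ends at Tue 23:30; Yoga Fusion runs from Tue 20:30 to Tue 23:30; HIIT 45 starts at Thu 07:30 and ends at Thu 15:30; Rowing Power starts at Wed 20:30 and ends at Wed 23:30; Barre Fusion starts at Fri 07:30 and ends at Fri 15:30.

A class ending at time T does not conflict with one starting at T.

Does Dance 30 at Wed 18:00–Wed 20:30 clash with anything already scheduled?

Rowing Express: ends Tue 16:30 at or before Dance 30 starts Wed 18:00 → clear.
HIIT Advanced: ends Tue 23:30 at or before Dance 30 starts Wed 18:00 → clear.
Yoga Fusion: ends Tue 23:30 at or before Dance 30 starts Wed 18:00 → clear.
Dance Lab: ends Wed 15:00 at or before Dance 30 starts Wed 18:00 → clear.
Rowing Power: starts Wed 20:30 at or after Dance 30 ends Wed 20:30 → clear.
HIIT 45: starts Thu 07:30 at or after Dance 30 ends Wed 20:30 → clear.
Barre Fusion: starts Fri 07:30 at or after Dance 30 ends Wed 20:30 → clear.

No — it doesn't clash with anything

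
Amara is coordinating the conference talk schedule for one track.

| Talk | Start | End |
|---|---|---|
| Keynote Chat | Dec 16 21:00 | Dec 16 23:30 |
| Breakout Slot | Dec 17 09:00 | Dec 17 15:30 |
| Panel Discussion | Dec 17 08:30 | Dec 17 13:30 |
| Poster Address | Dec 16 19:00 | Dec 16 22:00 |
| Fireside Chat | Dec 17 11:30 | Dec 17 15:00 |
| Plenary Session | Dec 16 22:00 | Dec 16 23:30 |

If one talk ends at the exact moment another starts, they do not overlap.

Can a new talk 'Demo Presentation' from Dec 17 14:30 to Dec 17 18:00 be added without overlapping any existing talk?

No — it overlaps Breakout Slot, Fireside Chat

Poster Address: ends Dec 16 22:00 at or before Demo Presentation starts Dec 17 14:30 → clear.
Keynote Chat: ends Dec 16 23:30 at or before Demo Presentation starts Dec 17 14:30 → clear.
Plenary Session: ends Dec 16 23:30 at or before Demo Presentation starts Dec 17 14:30 → clear.
Panel Discussion: ends Dec 17 13:30 at or before Demo Presentation starts Dec 17 14:30 → clear.
Breakout Slot: starts Dec 17 09:00 before Demo Presentation ends Dec 17 18:00, and ends Dec 17 15:30 after Demo Presentation starts Dec 17 14:30 → overlap.
Fireside Chat: starts Dec 17 11:30 before Demo Presentation ends Dec 17 18:00, and ends Dec 17 15:00 after Demo Presentation starts Dec 17 14:30 → overlap.
Demo Presentation overlaps Breakout Slot, Fireside Chat.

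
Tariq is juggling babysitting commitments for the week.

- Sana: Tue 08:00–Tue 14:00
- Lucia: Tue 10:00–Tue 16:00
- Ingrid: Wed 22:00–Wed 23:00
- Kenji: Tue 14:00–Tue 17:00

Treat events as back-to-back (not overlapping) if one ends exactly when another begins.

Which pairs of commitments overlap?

Check each pair: they overlap iff neither finishes before the other starts.
Sorted by start: Sana, Lucia, Kenji, Ingrid.
Lucia starts before Sana ends → Sana and Lucia overlap.
Kenji starts exactly when Sana ends (back-to-back, no overlap); Sana is clear from here.
Kenji starts before Lucia ends → Lucia and Kenji overlap.
Ingrid starts after Lucia ends.
Ingrid starts after Kenji ends.

Kenji & Lucia, Lucia & Sana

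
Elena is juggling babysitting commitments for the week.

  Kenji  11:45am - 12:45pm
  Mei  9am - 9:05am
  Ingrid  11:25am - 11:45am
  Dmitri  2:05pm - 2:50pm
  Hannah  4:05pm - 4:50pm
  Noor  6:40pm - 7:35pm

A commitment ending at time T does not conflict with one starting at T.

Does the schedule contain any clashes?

No

Sorted by start: Mei, Ingrid, Kenji, Dmitri, Hannah, Noor.
Ingrid starts after Mei ends; Mei is clear from here.
Kenji starts exactly when Ingrid ends (back-to-back, no overlap); Ingrid is clear from here.
Dmitri starts after Kenji ends; Kenji is clear from here.
Hannah starts after Dmitri ends; Dmitri is clear from here.
Noor starts after Hannah ends.
Every pair is clear; the schedule has no overlaps.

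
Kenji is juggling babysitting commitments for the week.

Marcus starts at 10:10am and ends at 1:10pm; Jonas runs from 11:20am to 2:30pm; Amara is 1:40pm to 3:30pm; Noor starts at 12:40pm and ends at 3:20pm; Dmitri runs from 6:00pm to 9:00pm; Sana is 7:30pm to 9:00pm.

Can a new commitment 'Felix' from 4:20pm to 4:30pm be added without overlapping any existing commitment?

Marcus: ends 1:10pm at or before Felix starts 4:20pm → clear.
Jonas: ends 2:30pm at or before Felix starts 4:20pm → clear.
Noor: ends 3:20pm at or before Felix starts 4:20pm → clear.
Amara: ends 3:30pm at or before Felix starts 4:20pm → clear.
Dmitri: starts 6:00pm at or after Felix ends 4:30pm → clear.
Sana: starts 7:30pm at or after Felix ends 4:30pm → clear.

Yes — the slot is free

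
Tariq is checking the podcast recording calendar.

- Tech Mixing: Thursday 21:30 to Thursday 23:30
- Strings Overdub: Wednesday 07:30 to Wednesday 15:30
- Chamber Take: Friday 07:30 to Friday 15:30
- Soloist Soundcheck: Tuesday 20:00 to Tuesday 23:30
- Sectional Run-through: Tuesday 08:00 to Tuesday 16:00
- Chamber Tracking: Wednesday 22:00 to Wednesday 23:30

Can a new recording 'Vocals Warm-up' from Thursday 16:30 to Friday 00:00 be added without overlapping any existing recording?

No — it overlaps Tech Mixing

Sectional Run-through: ends Tuesday 16:00 at or before Vocals Warm-up starts Thursday 16:30 → clear.
Soloist Soundcheck: ends Tuesday 23:30 at or before Vocals Warm-up starts Thursday 16:30 → clear.
Strings Overdub: ends Wednesday 15:30 at or before Vocals Warm-up starts Thursday 16:30 → clear.
Chamber Tracking: ends Wednesday 23:30 at or before Vocals Warm-up starts Thursday 16:30 → clear.
Tech Mixing: starts Thursday 21:30 before Vocals Warm-up ends Friday 00:00, and ends Thursday 23:30 after Vocals Warm-up starts Thursday 16:30 → overlap.
Chamber Take: starts Friday 07:30 at or after Vocals Warm-up ends Friday 00:00 → clear.
Vocals Warm-up overlaps Tech Mixing.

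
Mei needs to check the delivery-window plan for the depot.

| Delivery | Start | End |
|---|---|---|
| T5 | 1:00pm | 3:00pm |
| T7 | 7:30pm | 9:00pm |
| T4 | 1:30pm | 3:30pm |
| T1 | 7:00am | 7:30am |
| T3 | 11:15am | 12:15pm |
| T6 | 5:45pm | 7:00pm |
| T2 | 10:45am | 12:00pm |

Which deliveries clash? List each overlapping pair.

T2 & T3, T4 & T5

Two intervals overlap when each starts before the other ends.
Sorted by start: T1, T2, T3, T5, T4, T6, T7.
T2 starts after T1 ends, so T1 has no further overlaps.
T3 starts before T2 ends → T2 and T3 overlap.
T5 starts after T2 ends, so T2 has no further overlaps.
T5 starts after T3 ends, so T3 has no further overlaps.
T4 starts before T5 ends → T5 and T4 overlap.
T6 starts after T5 ends, so T5 has no further overlaps.
T6 starts after T4 ends, so T4 has no further overlaps.
T7 starts after T6 ends.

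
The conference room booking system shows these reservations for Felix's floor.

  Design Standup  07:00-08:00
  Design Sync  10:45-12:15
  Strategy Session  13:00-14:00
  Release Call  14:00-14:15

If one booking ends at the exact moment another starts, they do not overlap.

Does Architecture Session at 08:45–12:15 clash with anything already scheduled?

Yes — it overlaps Design Sync

Design Standup: ends 08:00 at or before Architecture Session starts 08:45 → clear.
Design Sync: starts 10:45 before Architecture Session ends 12:15, and ends 12:15 after Architecture Session starts 08:45 → overlap.
Strategy Session: starts 13:00 at or after Architecture Session ends 12:15 → clear.
Release Call: starts 14:00 at or after Architecture Session ends 12:15 → clear.
Architecture Session overlaps Design Sync.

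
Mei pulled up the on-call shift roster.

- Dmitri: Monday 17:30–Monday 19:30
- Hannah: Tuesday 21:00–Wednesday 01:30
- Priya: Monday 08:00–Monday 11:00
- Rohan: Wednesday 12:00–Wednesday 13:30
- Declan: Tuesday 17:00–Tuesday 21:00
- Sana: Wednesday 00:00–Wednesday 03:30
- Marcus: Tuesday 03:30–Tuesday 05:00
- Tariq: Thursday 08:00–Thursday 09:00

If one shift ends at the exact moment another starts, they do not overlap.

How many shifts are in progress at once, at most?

Walk through starts and ends in time order (an end at T is processed before a start at T):
Monday 08:00 start Priya → 1
Monday 11:00 end Priya → 0
Monday 17:30 start Dmitri → 1
Monday 19:30 end Dmitri → 0
Tuesday 03:30 start Marcus → 1
Tuesday 05:00 end Marcus → 0
Tuesday 17:00 start Declan → 1
Tuesday 21:00 end Declan → 0
Tuesday 21:00 start Hannah → 1
Wednesday 00:00 start Sana → 2
Wednesday 01:30 end Hannah → 1
Wednesday 03:30 end Sana → 0
Wednesday 12:00 start Rohan → 1
Wednesday 13:30 end Rohan → 0
Thursday 08:00 start Tariq → 1
Thursday 09:00 end Tariq → 0
Peak is 2, at Wednesday 00:00 (Hannah, Sana).

2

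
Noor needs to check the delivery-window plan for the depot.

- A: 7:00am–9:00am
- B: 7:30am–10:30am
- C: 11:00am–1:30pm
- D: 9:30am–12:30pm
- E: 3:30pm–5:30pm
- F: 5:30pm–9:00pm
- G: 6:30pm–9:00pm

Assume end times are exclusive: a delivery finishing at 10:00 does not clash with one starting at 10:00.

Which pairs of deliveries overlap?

Check each pair: they overlap iff neither finishes before the other starts.
Sorted by start: A, B, D, C, E, F, G.
B starts before A ends → A and B overlap.
D starts after A ends, so A has no further overlaps.
D starts before B ends → B and D overlap.
C starts after B ends, so B has no further overlaps.
C starts before D ends → D and C overlap.
E starts after D ends, so D has no further overlaps.
E starts after C ends, so C has no further overlaps.
F starts exactly when E ends (back-to-back, no overlap), so E has no further overlaps.
G starts before F ends → F and G overlap.

A & B, B & D, C & D, F & G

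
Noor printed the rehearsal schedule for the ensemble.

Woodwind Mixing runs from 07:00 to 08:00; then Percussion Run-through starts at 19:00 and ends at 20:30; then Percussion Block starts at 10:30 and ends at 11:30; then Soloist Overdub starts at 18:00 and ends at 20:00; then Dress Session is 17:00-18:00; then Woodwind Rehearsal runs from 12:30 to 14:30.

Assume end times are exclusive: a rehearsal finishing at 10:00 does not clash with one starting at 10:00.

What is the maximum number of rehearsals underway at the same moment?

Sweep the timeline, counting +1 at each start and −1 at each end (ends before starts at a tie):
07:00 start Woodwind Mixing → 1
08:00 end Woodwind Mixing → 0
10:30 start Percussion Block → 1
11:30 end Percussion Block → 0
12:30 start Woodwind Rehearsal → 1
14:30 end Woodwind Rehearsal → 0
17:00 start Dress Session → 1
18:00 end Dress Session → 0
18:00 start Soloist Overdub → 1
19:00 start Percussion Run-through → 2
20:00 end Soloist Overdub → 1
20:30 end Percussion Run-through → 0
Peak is 2, at 19:00 (Percussion Run-through, Soloist Overdub).

2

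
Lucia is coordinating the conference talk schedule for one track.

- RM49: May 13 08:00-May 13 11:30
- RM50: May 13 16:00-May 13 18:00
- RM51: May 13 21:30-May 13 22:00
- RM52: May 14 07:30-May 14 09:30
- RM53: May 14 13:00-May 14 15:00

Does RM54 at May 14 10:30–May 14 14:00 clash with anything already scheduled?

RM49: ends May 13 11:30 at or before RM54 starts May 14 10:30 → clear.
RM50: ends May 13 18:00 at or before RM54 starts May 14 10:30 → clear.
RM51: ends May 13 22:00 at or before RM54 starts May 14 10:30 → clear.
RM52: ends May 14 09:30 at or before RM54 starts May 14 10:30 → clear.
RM53: starts May 14 13:00 before RM54 ends May 14 14:00, and ends May 14 15:00 after RM54 starts May 14 10:30 → overlap.
RM54 overlaps RM53.

Yes — it overlaps RM53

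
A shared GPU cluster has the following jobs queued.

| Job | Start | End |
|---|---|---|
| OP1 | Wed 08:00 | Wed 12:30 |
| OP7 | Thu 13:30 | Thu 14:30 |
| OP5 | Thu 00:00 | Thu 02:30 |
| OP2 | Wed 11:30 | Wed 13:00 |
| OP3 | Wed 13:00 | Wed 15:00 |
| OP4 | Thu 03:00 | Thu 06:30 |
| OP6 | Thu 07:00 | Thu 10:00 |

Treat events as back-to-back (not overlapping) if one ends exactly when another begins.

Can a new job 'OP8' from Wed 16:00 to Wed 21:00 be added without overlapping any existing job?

Yes — the slot is free

OP1: ends Wed 12:30 at or before OP8 starts Wed 16:00 → clear.
OP2: ends Wed 13:00 at or before OP8 starts Wed 16:00 → clear.
OP3: ends Wed 15:00 at or before OP8 starts Wed 16:00 → clear.
OP5: starts Thu 00:00 at or after OP8 ends Wed 21:00 → clear.
OP4: starts Thu 03:00 at or after OP8 ends Wed 21:00 → clear.
OP6: starts Thu 07:00 at or after OP8 ends Wed 21:00 → clear.
OP7: starts Thu 13:30 at or after OP8 ends Wed 21:00 → clear.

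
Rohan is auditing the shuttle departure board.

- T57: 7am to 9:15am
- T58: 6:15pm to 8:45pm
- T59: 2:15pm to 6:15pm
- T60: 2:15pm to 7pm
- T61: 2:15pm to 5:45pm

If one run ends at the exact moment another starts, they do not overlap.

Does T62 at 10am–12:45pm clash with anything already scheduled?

No — it doesn't clash with anything

T57: ends 9:15am at or before T62 starts 10am → clear.
T59: starts 2:15pm at or after T62 ends 12:45pm → clear.
T60: starts 2:15pm at or after T62 ends 12:45pm → clear.
T61: starts 2:15pm at or after T62 ends 12:45pm → clear.
T58: starts 6:15pm at or after T62 ends 12:45pm → clear.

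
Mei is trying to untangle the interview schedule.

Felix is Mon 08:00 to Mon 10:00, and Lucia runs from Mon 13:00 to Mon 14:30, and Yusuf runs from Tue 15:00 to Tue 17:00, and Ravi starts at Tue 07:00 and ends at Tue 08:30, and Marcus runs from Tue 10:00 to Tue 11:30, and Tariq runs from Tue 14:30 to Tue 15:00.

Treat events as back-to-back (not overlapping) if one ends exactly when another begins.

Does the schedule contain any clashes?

No

Sorted by start: Felix, Lucia, Ravi, Marcus, Tariq, Yusuf.
Lucia starts after Felix ends, so nothing later overlaps Felix either.
Ravi starts after Lucia ends, so nothing later overlaps Lucia either.
Marcus starts after Ravi ends, so nothing later overlaps Ravi either.
Tariq starts after Marcus ends, so nothing later overlaps Marcus either.
Yusuf starts exactly when Tariq ends (back-to-back, no overlap).
Every pair is clear; the schedule has no overlaps.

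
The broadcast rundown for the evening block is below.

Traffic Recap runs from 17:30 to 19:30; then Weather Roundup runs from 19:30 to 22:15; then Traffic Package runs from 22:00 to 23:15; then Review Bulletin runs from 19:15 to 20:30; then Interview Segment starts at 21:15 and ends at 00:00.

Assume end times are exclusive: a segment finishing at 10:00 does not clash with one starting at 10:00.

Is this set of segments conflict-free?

No

Check each pair: they overlap iff neither finishes before the other starts.
Sorted by start: Traffic Recap, Review Bulletin, Weather Roundup, Interview Segment, Traffic Package.
Review Bulletin starts before Traffic Recap ends → Traffic Recap and Review Bulletin overlap.
That's a conflict, so the schedule is not conflict-free.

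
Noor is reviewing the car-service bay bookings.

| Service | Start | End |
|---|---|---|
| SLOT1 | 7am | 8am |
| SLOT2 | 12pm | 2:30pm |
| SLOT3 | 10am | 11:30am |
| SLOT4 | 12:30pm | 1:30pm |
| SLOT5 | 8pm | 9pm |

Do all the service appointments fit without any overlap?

Sorted by start: SLOT1, SLOT3, SLOT2, SLOT4, SLOT5.
SLOT3 starts after SLOT1 ends — done with SLOT1.
SLOT2 starts after SLOT3 ends — done with SLOT3.
SLOT4 starts before SLOT2 ends → SLOT2 and SLOT4 overlap.
That's a conflict, so the schedule is not conflict-free.

No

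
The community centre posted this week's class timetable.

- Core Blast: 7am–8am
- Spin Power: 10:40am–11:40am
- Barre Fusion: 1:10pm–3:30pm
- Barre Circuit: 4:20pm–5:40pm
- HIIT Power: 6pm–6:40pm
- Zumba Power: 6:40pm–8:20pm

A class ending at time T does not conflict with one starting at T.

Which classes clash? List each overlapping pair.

Check each pair: they overlap iff neither finishes before the other starts.
Sorted by start: Core Blast, Spin Power, Barre Fusion, Barre Circuit, HIIT Power, Zumba Power.
Spin Power starts after Core Blast ends, so Core Blast has no further overlaps.
Barre Fusion starts after Spin Power ends, so Spin Power has no further overlaps.
Barre Circuit starts after Barre Fusion ends, so Barre Fusion has no further overlaps.
HIIT Power starts after Barre Circuit ends, so Barre Circuit has no further overlaps.
Zumba Power starts exactly when HIIT Power ends (back-to-back, no overlap).

no overlapping pairs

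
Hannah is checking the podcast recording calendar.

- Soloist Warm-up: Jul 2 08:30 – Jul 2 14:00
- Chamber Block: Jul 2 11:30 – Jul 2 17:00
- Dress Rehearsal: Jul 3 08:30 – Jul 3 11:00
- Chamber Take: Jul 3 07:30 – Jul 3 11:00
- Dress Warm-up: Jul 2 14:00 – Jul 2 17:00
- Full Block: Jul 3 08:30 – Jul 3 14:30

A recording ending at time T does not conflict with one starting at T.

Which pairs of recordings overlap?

Sorted by start: Soloist Warm-up, Chamber Block, Dress Warm-up, Chamber Take, Full Block, Dress Rehearsal.
Chamber Block starts before Soloist Warm-up ends → Soloist Warm-up and Chamber Block overlap.
Dress Warm-up starts exactly when Soloist Warm-up ends (back-to-back, no overlap), so nothing later overlaps Soloist Warm-up either.
Dress Warm-up starts before Chamber Block ends → Chamber Block and Dress Warm-up overlap.
Chamber Take starts after Chamber Block ends, so nothing later overlaps Chamber Block either.
Chamber Take starts after Dress Warm-up ends, so nothing later overlaps Dress Warm-up either.
Full Block starts before Chamber Take ends → Chamber Take and Full Block overlap.
Dress Rehearsal starts before Chamber Take ends → Chamber Take and Dress Rehearsal overlap.
Dress Rehearsal starts before Full Block ends → Full Block and Dress Rehearsal overlap.

Chamber Block & Dress Warm-up, Chamber Block & Soloist Warm-up, Chamber Take & Dress Rehearsal, Chamber Take & Full Block, Dress Rehearsal & Full Block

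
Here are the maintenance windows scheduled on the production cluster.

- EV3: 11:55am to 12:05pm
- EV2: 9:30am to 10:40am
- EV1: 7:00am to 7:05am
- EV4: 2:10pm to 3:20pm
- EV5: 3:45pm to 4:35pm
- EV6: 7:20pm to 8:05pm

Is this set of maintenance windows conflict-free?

Sorted by start: EV1, EV2, EV3, EV4, EV5, EV6.
EV2 starts after EV1 ends, so nothing later overlaps EV1 either.
EV3 starts after EV2 ends, so nothing later overlaps EV2 either.
EV4 starts after EV3 ends, so nothing later overlaps EV3 either.
EV5 starts after EV4 ends, so nothing later overlaps EV4 either.
EV6 starts after EV5 ends.
Every pair is clear; the schedule has no overlaps.

Yes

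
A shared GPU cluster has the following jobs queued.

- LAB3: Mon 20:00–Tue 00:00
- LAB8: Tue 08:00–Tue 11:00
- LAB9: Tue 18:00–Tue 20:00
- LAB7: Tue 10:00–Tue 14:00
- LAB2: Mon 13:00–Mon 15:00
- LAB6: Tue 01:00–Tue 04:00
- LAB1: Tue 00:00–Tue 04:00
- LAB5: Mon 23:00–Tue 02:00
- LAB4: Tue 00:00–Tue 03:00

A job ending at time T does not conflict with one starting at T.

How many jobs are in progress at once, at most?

Sort all start/end points and keep a running count:
Mon 13:00 start LAB2 → 1
Mon 15:00 end LAB2 → 0
Mon 20:00 start LAB3 → 1
Mon 23:00 start LAB5 → 2
Tue 00:00 end LAB3 → 1
Tue 00:00 start LAB1 → 2
Tue 00:00 start LAB4 → 3
Tue 01:00 start LAB6 → 4
Tue 02:00 end LAB5 → 3
Tue 03:00 end LAB4 → 2
Tue 04:00 end LAB1 → 1
Tue 04:00 end LAB6 → 0
Tue 08:00 start LAB8 → 1
Tue 10:00 start LAB7 → 2
Tue 11:00 end LAB8 → 1
Tue 14:00 end LAB7 → 0
Tue 18:00 start LAB9 → 1
Tue 20:00 end LAB9 → 0
Peak is 4, at Tue 01:00 (LAB1, LAB4, LAB5, LAB6).

4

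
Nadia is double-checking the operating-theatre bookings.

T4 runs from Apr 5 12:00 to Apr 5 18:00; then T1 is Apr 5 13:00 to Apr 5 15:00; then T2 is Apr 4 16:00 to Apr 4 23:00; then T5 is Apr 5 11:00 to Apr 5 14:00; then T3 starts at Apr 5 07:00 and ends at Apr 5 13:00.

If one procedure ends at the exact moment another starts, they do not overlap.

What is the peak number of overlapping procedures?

Sweep the timeline, counting +1 at each start and −1 at each end (ends before starts at a tie):
Apr 4 16:00 start T2 → 1
Apr 4 23:00 end T2 → 0
Apr 5 07:00 start T3 → 1
Apr 5 11:00 start T5 → 2
Apr 5 12:00 start T4 → 3
Apr 5 13:00 end T3 → 2
Apr 5 13:00 start T1 → 3
Apr 5 14:00 end T5 → 2
Apr 5 15:00 end T1 → 1
Apr 5 18:00 end T4 → 0
Peak is 3, at Apr 5 12:00 (T3, T4, T5).

3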